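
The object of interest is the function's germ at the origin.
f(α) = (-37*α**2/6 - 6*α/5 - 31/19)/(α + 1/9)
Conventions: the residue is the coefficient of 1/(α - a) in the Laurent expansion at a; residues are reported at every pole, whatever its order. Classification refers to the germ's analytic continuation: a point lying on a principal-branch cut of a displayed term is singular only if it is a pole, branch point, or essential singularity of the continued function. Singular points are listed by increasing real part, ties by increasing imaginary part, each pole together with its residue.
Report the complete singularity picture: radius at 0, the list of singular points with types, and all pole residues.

Denominator factor (α + 1/9): pole of order 1 at -1/9, modulus 1/9.
The radius of convergence is the smallest modulus among the singular points: 1/9.
At the order-1 pole -1/9 set g(α) = (α - (-1/9))*f(α) = -37*α**2/6 - 6*α/5 - 31/19.
Simple pole: residue = g(a) at a = -1/9, which is -72689/46170.

Radius of convergence at 0: 1/9.
At -1/9: a pole of order 1; residue -72689/46170.


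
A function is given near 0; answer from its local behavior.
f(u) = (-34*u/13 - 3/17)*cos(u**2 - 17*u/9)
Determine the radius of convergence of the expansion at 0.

The factor cos(u**2 - 17*u/9) is entire and contributes no finite singular point.
The polynomial part has no poles.
No finite singular points: the Taylor series at 0 converges everywhere.

The radius of convergence is infinite.


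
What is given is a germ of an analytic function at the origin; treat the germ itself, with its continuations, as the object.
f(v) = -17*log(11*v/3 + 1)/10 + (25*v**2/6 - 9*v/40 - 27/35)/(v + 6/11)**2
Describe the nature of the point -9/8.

Denominator factors: v + 6/11 = -51/88 at v = -9/8 — none vanishes.
Branch term log(1 - v/(-3/11)): argument at -9/8 is -25/8, nonzero, so -9/8 is not its branch point (a point on a principal cut is still regular for the continued germ).
So the germ continues analytically to -9/8.

The point is a regular point.


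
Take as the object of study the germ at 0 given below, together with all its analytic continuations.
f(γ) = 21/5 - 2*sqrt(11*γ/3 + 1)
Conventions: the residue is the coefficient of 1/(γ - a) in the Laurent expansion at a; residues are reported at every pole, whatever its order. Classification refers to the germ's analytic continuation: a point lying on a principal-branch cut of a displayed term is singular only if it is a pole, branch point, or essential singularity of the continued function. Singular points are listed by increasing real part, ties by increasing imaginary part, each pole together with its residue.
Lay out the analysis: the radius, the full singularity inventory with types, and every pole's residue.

Radius of convergence at 0: 3/11.
At -3/11: an algebraic (square-root) branch point.

Branch term (-2)*sqrt(1 - γ/(-3/11)): its argument vanishes at γ = -3/11, a square-root branch point, modulus 3/11.
The radius of convergence is the smallest modulus among the singular points: 3/11.


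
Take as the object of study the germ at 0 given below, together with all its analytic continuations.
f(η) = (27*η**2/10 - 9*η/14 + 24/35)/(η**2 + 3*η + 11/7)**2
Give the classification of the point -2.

The point is a regular point.

Denominator factors: η**2 + 3*η + 11/7 = -3/7 at η = -2 — none vanishes.
So the germ continues analytically to -2.


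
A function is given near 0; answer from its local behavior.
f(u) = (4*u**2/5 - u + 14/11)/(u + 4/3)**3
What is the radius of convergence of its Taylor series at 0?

The radius of convergence is 4/3.

Denominator factor (u + 4/3)^3: pole of order 3 at -4/3, modulus 4/3.
The radius of convergence is the smallest modulus among the singular points: 4/3.


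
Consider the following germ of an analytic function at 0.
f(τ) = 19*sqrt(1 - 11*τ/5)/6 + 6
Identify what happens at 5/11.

The term (19/6)*sqrt(1 - τ/(5/11)) has argument 1 - 5/11/(5/11) = 0 at 5/11: a square-root (algebraic, two-sheeted) branch point; the remaining terms are analytic or single-valued there.

The point is an algebraic (square-root) branch point.


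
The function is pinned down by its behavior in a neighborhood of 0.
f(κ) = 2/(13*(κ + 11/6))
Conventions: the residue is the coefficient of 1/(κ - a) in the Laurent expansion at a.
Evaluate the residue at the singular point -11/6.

The residue is 2/13.

At the order-1 pole -11/6 set g(κ) = (κ - (-11/6))*f(κ) = 2/13.
Simple pole: residue = g(a) at a = -11/6, which is 2/13.


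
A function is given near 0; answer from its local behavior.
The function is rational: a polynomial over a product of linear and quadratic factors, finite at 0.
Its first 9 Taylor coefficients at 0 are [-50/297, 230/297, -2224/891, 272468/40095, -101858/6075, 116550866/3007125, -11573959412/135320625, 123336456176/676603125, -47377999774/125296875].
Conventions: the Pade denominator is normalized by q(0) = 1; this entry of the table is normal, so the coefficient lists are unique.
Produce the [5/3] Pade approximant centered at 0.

The Pade approximant has numerator coefficients [-50/297, -104907500/1509377463, -38075000/1509377463, -19550000/1509377463, -3500000/1509377463, -5000000/1509377463]; denominator coefficients [1, 127378567/25410395, 127798471/15246237, 641791715/137216133].

Taylor coefficients needed (read off): a_0 = -50/297, a_1 = 230/297, a_2 = -2224/891, a_3 = 272468/40095, a_4 = -101858/6075, a_5 = 116550866/3007125, a_6 = -11573959412/135320625, a_7 = 123336456176/676603125, a_8 = -47377999774/125296875.
Write the denominator as Q(φ) = 1 + q1*φ + q2*φ^2 + q3*φ^3. Requiring Q*f - P = O(φ^9) with deg P <= 5 kills the coefficients of φ^6..φ^8 in Q*f:
  φ^6: a_6 + q1*a_5 + q2*a_4 + q3*a_3 = 0, i.e. -11573959412/135320625 + (116550866/3007125)*q1 + (-101858/6075)*q2 + (272468/40095)*q3 = 0.
  φ^7: a_7 + q1*a_6 + q2*a_5 + q3*a_4 = 0, i.e. 123336456176/676603125 + (-11573959412/135320625)*q1 + (116550866/3007125)*q2 + (-101858/6075)*q3 = 0.
  φ^8: a_8 + q1*a_7 + q2*a_6 + q3*a_5 = 0, i.e. -47377999774/125296875 + (123336456176/676603125)*q1 + (-11573959412/135320625)*q2 + (116550866/3007125)*q3 = 0.
Solving this linear system: q1 = 127378567/25410395, q2 = 127798471/15246237, q3 = 641791715/137216133.
The numerator is Q*f truncated at degree 5: P0 = a_0 = -50/297; P1 = a_1 + q1*a_0 = -104907500/1509377463; P2 = a_2 + q1*a_1 + q2*a_0 = -38075000/1509377463; P3 = a_3 + q1*a_2 + q2*a_1 + q3*a_0 = -19550000/1509377463; P4 = a_4 + q1*a_3 + q2*a_2 + q3*a_1 = -3500000/1509377463; P5 = a_5 + q1*a_4 + q2*a_3 + q3*a_2 = -5000000/1509377463.


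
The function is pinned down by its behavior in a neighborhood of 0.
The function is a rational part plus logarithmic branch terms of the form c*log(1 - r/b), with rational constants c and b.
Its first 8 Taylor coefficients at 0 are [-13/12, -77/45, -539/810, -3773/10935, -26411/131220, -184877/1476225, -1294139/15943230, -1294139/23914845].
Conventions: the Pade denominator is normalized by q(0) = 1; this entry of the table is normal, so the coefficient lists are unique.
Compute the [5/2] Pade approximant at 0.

The Pade approximant has numerator coefficients [-13/12, -137/270, 3367/3645, -1078/10935, -3773/393660, -26411/26572050]; denominator coefficients [1, -10/9, 70/243].

Taylor coefficients needed (read off): a_0 = -13/12, a_1 = -77/45, a_2 = -539/810, a_3 = -3773/10935, a_4 = -26411/131220, a_5 = -184877/1476225, a_6 = -1294139/15943230, a_7 = -1294139/23914845.
Write the denominator as Q(r) = 1 + q1*r + q2*r^2. Requiring Q*f - P = O(r^8) with deg P <= 5 kills the coefficients of r^6..r^7 in Q*f:
  r^6: a_6 + q1*a_5 + q2*a_4 = 0, i.e. -1294139/15943230 + (-184877/1476225)*q1 + (-26411/131220)*q2 = 0.
  r^7: a_7 + q1*a_6 + q2*a_5 = 0, i.e. -1294139/23914845 + (-1294139/15943230)*q1 + (-184877/1476225)*q2 = 0.
Solving this linear system: q1 = -10/9, q2 = 70/243.
The numerator is Q*f truncated at degree 5: P0 = a_0 = -13/12; P1 = a_1 + q1*a_0 = -137/270; P2 = a_2 + q1*a_1 + q2*a_0 = 3367/3645; P3 = a_3 + q1*a_2 + q2*a_1 = -1078/10935; P4 = a_4 + q1*a_3 + q2*a_2 = -3773/393660; P5 = a_5 + q1*a_4 + q2*a_3 = -26411/26572050.


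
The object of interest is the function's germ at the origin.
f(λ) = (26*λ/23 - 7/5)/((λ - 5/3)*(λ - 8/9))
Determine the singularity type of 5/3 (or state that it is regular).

The denominator factor λ - 5/3 vanishes at 5/3 and appears to the power 1; the numerator there equals 167/345, nonzero, and no other factor vanishes.
Hence a pole whose order is the multiplicity, 1.

The point is a pole of order 1.


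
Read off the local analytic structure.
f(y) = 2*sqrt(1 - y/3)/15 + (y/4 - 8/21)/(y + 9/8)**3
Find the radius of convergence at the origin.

The radius of convergence is 9/8.

Denominator factor (y + 9/8)^3: pole of order 3 at -9/8, modulus 9/8.
Branch term (2/15)*sqrt(1 - y/(3)): its argument vanishes at y = 3, a square-root branch point, modulus 3.
The radius of convergence is the smallest modulus among the singular points: 9/8.


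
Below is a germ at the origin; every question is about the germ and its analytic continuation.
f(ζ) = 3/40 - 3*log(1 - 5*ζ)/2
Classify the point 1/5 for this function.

The point is a logarithmic branch point.

The term (-3/2)*log(1 - ζ/(1/5)) has argument 1 - 1/5/(1/5) = 0 at 1/5: a logarithmic (infinitely-sheeted) branch point; the remaining terms are analytic or single-valued there.


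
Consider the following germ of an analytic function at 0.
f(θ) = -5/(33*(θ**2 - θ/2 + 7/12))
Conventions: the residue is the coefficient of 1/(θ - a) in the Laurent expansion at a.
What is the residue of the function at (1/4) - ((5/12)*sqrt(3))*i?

The residue is -((2/33)*sqrt(3))*i.

The factor θ**2 - θ/2 + 7/12 splits as (θ - a)(θ - a') with a = (1/4) - ((5/12)*sqrt(3))*i, a' = (1/4) + ((5/12)*sqrt(3))*i. At the order-1 pole a set g(θ) = (θ - a)*f(θ) = [-5/33] / (θ - a').
Simple pole: residue = g(a) at a = (1/4) - ((5/12)*sqrt(3))*i, which is -((2/33)*sqrt(3))*i.


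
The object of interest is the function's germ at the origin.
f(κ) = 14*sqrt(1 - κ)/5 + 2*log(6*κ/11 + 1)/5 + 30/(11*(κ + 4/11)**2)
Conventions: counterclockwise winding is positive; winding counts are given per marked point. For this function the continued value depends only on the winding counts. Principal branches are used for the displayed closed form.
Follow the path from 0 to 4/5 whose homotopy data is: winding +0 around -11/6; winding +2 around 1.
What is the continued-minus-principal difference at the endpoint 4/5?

The rational part is single-valued and drops out of the difference; each branch term changes only by its own monodromy.
(2/5)*log(1 - κ/(-11/6)): winding 0 around -11/6, so this term returns to its principal value, contribution 0.
(14/5)*sqrt(1 - κ/(1)): winding +2 is even, the square root returns to the same sheet, contribution 0.
Summing the contributions at κ = 4/5 gives 0.

Continued minus principal equals 0.


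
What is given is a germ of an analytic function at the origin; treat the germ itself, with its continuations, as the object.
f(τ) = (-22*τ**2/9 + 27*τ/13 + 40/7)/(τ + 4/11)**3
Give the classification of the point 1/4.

Denominator factors: τ + 4/11 = 27/44 at τ = 1/4 — none vanishes.
So the germ continues analytically to 1/4.

The point is a regular point.


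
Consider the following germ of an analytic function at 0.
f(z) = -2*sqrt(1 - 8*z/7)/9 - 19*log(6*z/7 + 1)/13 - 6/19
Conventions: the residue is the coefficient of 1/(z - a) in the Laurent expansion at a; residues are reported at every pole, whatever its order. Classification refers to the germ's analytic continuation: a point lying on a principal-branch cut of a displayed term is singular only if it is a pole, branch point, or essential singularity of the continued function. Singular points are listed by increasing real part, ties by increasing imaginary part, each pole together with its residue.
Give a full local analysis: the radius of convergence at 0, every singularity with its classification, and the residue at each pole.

Branch term (-2/9)*sqrt(1 - z/(7/8)): its argument vanishes at z = 7/8, a square-root branch point, modulus 7/8.
Branch term (-19/13)*log(1 - z/(-7/6)): its argument vanishes at z = -7/6, a logarithmic branch point, modulus 7/6.
The radius of convergence is the smallest modulus among the singular points: 7/8.
List the singular points by increasing real part (a conjugate pair: the negative imaginary part first).

Radius of convergence at 0: 7/8.
At -7/6: a logarithmic branch point.
At 7/8: an algebraic (square-root) branch point.


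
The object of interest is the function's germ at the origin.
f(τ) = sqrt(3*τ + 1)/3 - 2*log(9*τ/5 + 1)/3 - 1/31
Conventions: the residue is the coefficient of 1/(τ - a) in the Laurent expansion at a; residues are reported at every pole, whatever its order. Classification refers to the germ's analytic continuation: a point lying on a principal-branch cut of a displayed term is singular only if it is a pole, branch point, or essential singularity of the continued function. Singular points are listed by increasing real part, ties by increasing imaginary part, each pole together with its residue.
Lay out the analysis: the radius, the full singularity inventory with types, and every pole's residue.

Branch term (-2/3)*log(1 - τ/(-5/9)): its argument vanishes at τ = -5/9, a logarithmic branch point, modulus 5/9.
Branch term (1/3)*sqrt(1 - τ/(-1/3)): its argument vanishes at τ = -1/3, a square-root branch point, modulus 1/3.
The radius of convergence is the smallest modulus among the singular points: 1/3.
List the singular points by increasing real part (a conjugate pair: the negative imaginary part first).

Radius of convergence at 0: 1/3.
At -5/9: a logarithmic branch point.
At -1/3: an algebraic (square-root) branch point.


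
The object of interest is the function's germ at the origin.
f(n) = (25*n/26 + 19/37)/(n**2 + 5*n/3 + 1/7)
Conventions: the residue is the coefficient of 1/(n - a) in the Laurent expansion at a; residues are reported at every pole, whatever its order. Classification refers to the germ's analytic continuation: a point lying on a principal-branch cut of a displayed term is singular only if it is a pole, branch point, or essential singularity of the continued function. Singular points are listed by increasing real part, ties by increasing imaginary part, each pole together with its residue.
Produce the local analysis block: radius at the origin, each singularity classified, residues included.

Denominator factor (n**2 + 5*n/3 + 1/7): discriminant 139/63, real irrational roots -5/6 + (1/42)*sqrt(973) and -5/6 - (1/42)*sqrt(973); poles of order 1, moduli 5/6 - (1/42)*sqrt(973) and 5/6 + (1/42)*sqrt(973).
The radius of convergence is the smallest modulus among the singular points: 5/6 - (1/42)*sqrt(973).
The factor n**2 + 5*n/3 + 1/7 splits as (n - a)(n - a') with a = -5/6 - (1/42)*sqrt(973), a' = -5/6 + (1/42)*sqrt(973). At the order-1 pole a set g(n) = (n - a)*f(n) = [25*n/26 + 19/37] / (n - a').
Simple pole: residue = g(a) at a = -5/6 - (1/42)*sqrt(973), which is 25/52 + (1661/267436)*sqrt(973).
The factor n**2 + 5*n/3 + 1/7 splits as (n - a)(n - a') with a = -5/6 + (1/42)*sqrt(973), a' = -5/6 - (1/42)*sqrt(973). At the order-1 pole a set g(n) = (n - a)*f(n) = [25*n/26 + 19/37] / (n - a').
Simple pole: residue = g(a) at a = -5/6 + (1/42)*sqrt(973), which is 25/52 - (1661/267436)*sqrt(973).
List the singular points by increasing real part (a conjugate pair: the negative imaginary part first).

Radius of convergence at 0: 5/6 - (1/42)*sqrt(973).
At -5/6 - (1/42)*sqrt(973): a pole of order 1; residue 25/52 + (1661/267436)*sqrt(973).
At -5/6 + (1/42)*sqrt(973): a pole of order 1; residue 25/52 - (1661/267436)*sqrt(973).


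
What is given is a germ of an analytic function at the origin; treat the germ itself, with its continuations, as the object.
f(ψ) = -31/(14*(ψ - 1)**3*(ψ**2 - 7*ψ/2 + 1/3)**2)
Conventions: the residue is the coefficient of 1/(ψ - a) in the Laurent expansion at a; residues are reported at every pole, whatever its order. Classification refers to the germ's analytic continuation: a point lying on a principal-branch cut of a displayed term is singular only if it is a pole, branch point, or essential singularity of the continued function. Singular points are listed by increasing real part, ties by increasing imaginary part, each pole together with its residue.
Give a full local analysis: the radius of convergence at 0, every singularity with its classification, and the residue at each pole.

Radius of convergence at 0: 7/4 - (1/12)*sqrt(393).
At 7/4 - (1/12)*sqrt(393): a pole of order 2; residue 15903/28561 + (91669077/3430947247)*sqrt(393).
At 1: a pole of order 3; residue -31806/28561.
At 7/4 + (1/12)*sqrt(393): a pole of order 2; residue 15903/28561 - (91669077/3430947247)*sqrt(393).


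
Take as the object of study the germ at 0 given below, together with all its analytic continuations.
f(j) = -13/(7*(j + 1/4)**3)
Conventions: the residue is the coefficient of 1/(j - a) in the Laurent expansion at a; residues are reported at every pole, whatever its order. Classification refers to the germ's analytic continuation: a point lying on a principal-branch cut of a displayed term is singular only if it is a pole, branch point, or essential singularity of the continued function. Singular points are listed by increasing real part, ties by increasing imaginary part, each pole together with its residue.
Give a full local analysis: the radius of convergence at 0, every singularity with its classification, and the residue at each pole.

Radius of convergence at 0: 1/4.
At -1/4: a pole of order 3; residue 0.

Denominator factor (j + 1/4)^3: pole of order 3 at -1/4, modulus 1/4.
The radius of convergence is the smallest modulus among the singular points: 1/4.
At the order-3 pole -1/4 set g(j) = (j - (-1/4))^3*f(j) = -13/7.
Order-3 pole: residue = g''(a)/2; g''(-1/4) = 0, so the residue is 0.


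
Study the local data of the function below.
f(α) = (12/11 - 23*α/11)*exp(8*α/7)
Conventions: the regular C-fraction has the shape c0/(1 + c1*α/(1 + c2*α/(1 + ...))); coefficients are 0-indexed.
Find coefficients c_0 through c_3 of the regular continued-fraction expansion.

Taylor coefficients (expand at 0): a_0 = 12/11, a_1 = -65/77, a_2 = -904/539, a_3 = -4128/3773.
c0 = a_0 = 12/11. Peel one level at a time: if S = 1 + c*α/S' with S'(0) = 1, then c is the α-coefficient of S and S' = c*α/(S - 1).
S_1 = c0/f = 1 + (65/84)*α + (15073/7056)*α^2 + ...; c1 = 65/84.
S_2 = c1*α/(S_1 - 1) = 1 + (-15073/5460)*α + (548896/207025)*α^2 + ...; c2 = -15073/5460.
S_3 = c2*α/(S_2 - 1) = 1 + (6586752/6858215)*α + ...; c3 = 6586752/6858215.

The regular C-fraction coefficients are [12/11, 65/84, -15073/5460, 6586752/6858215].


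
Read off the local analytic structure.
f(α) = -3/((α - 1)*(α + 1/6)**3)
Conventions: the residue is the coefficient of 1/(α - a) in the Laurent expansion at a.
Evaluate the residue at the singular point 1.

At the order-1 pole 1 set g(α) = (α - (1))*f(α) = -3/(α + 1/6)**3.
Simple pole: residue = g(a) at a = 1, which is -648/343.

The residue is -648/343.


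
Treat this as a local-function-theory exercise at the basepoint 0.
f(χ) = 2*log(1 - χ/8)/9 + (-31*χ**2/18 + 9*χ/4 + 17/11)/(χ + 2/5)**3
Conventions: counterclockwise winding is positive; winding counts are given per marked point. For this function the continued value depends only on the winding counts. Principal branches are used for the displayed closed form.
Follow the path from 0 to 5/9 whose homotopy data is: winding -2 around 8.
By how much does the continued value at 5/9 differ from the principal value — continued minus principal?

Continued minus principal equals -(8/9)*pi*i.

The rational part is single-valued and drops out of the difference; each branch term changes only by its own monodromy.
(2/9)*log(1 - χ/(8)): each positive loop around 8 adds 2*pi*i to the log, so winding -2 contributes (2/9)*(-2)*2*pi*i = -(8/9)*pi*i.
Summing the contributions at χ = 5/9 gives -(8/9)*pi*i.


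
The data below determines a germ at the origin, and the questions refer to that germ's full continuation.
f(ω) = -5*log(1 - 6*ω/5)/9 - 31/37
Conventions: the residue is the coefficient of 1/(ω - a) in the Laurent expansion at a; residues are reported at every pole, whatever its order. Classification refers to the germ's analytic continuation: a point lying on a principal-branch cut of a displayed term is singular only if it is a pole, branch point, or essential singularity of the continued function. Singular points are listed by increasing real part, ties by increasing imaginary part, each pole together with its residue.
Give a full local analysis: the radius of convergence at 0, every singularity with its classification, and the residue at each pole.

Radius of convergence at 0: 5/6.
At 5/6: a logarithmic branch point.

Branch term (-5/9)*log(1 - ω/(5/6)): its argument vanishes at ω = 5/6, a logarithmic branch point, modulus 5/6.
The radius of convergence is the smallest modulus among the singular points: 5/6.


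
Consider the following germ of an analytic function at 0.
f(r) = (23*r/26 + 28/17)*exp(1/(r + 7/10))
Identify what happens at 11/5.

The point is a regular point.

There is no denominator, hence no pole anywhere.
The essential point of exp(1/(r - (-7/10))) is -7/10, not 11/5.
So the germ continues analytically to 11/5.


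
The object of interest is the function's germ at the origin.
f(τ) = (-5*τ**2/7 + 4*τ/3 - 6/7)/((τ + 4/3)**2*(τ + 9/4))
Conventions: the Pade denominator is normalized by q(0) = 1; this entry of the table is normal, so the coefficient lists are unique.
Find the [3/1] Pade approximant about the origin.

Taylor coefficients needed (expand at 0): a_0 = -3/14, a_1 = 3/4, a_2 = -923/672, a_3 = 10901/6048, a_4 = -1745237/870912.
Write the denominator as Q(τ) = 1 + q1*τ. Requiring Q*f - P = O(τ^5) with deg P <= 3 kills the coefficients of τ^4..τ^4 in Q*f:
  τ^4: a_4 + q1*a_3 = 0, i.e. -1745237/870912 + (10901/6048)*q1 = 0.
Solving this linear system: q1 = 1745237/1569744.
The numerator is Q*f truncated at degree 3: P0 = a_0 = -3/14; P1 = a_1 + q1*a_0 = 3748867/7325472; P2 = a_2 + q1*a_1 = -2635529/4883648; P3 = a_3 + q1*a_2 = 10757595/39069184.

The Pade approximant has numerator coefficients [-3/14, 3748867/7325472, -2635529/4883648, 10757595/39069184]; denominator coefficients [1, 1745237/1569744].


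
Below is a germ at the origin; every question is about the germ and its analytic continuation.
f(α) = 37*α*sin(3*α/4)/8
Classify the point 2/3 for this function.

The point is a regular point.

There is no denominator, hence no pole anywhere.
The factor -sin(3*α/4) is entire.
So the germ continues analytically to 2/3.


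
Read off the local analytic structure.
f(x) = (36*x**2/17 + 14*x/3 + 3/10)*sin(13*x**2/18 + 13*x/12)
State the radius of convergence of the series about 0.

The factor sin(13*x**2/18 + 13*x/12) is entire and contributes no finite singular point.
The polynomial part has no poles.
No finite singular points: the Taylor series at 0 converges everywhere.

The radius of convergence is infinite.


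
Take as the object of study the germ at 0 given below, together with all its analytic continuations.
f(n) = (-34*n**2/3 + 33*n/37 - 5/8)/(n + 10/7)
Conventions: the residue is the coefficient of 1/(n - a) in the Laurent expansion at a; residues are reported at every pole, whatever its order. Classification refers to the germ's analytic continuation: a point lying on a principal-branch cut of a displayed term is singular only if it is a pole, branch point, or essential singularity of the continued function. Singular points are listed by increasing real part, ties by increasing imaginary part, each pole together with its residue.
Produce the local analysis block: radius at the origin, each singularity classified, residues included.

Denominator factor (n + 10/7): pole of order 1 at -10/7, modulus 10/7.
The radius of convergence is the smallest modulus among the singular points: 10/7.
At the order-1 pole -10/7 set g(n) = (n - (-10/7))*f(n) = -34*n**2/3 + 33*n/37 - 5/8.
Simple pole: residue = g(a) at a = -10/7, which is -1089035/43512.

Radius of convergence at 0: 10/7.
At -10/7: a pole of order 1; residue -1089035/43512.


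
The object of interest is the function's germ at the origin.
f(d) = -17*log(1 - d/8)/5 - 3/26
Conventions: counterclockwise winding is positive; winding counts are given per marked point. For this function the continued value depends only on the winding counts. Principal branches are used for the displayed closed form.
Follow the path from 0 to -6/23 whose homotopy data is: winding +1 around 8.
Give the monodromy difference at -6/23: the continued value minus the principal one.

The rational part is single-valued and drops out of the difference; each branch term changes only by its own monodromy.
(-17/5)*log(1 - d/(8)): each positive loop around 8 adds 2*pi*i to the log, so winding +1 contributes (-17/5)*(1)*2*pi*i = -(34/5)*pi*i.
Summing the contributions at d = -6/23 gives -(34/5)*pi*i.

Continued minus principal equals -(34/5)*pi*i.


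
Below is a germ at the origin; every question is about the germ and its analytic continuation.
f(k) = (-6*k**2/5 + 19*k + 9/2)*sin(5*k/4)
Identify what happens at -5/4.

There is no denominator, hence no pole anywhere.
The factor sin(5*k/4) is entire.
So the germ continues analytically to -5/4.

The point is a regular point.


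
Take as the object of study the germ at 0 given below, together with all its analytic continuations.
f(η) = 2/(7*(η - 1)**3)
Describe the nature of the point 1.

The point is a pole of order 3.

The denominator factor η - 1 vanishes at 1 and appears to the power 3; the numerator there equals 2/7, nonzero, and no other factor vanishes.
Hence a pole whose order is the multiplicity, 3.


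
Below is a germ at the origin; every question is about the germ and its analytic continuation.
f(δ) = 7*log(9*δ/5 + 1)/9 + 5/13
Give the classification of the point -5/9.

The term (7/9)*log(1 - δ/(-5/9)) has argument 1 - -5/9/(-5/9) = 0 at -5/9: a logarithmic (infinitely-sheeted) branch point; the remaining terms are analytic or single-valued there.

The point is a logarithmic branch point.


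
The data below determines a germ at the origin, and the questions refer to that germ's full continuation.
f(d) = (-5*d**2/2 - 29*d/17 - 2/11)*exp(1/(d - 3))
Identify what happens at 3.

The exponent 1/(d - (3)) has a pole at 3, so exp(1/(d - (3))) takes every nonzero value near it: an essential singularity (not a pole of any order).

The point is an essential singularity.


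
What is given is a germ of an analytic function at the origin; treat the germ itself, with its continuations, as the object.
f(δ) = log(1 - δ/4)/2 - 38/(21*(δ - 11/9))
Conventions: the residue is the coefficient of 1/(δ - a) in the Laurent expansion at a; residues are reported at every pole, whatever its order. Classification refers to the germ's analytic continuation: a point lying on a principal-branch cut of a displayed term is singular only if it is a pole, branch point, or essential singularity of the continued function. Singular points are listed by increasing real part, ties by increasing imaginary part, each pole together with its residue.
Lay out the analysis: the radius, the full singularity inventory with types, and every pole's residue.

Radius of convergence at 0: 11/9.
At 11/9: a pole of order 1; residue -38/21.
At 4: a logarithmic branch point.

Denominator factor (δ - 11/9): pole of order 1 at 11/9, modulus 11/9.
Branch term (1/2)*log(1 - δ/(4)): its argument vanishes at δ = 4, a logarithmic branch point, modulus 4.
The radius of convergence is the smallest modulus among the singular points: 11/9.
The branch term is analytic at 11/9 and contributes nothing to the residue; only the rational part matters.
At the order-1 pole 11/9 set g(δ) = (δ - (11/9))*(rational part) = -38/21.
Simple pole: residue = g(a) at a = 11/9, which is -38/21.
List the singular points by increasing real part (a conjugate pair: the negative imaginary part first).


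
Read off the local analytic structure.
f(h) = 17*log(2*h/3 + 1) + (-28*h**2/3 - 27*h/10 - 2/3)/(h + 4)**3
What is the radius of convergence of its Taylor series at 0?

Denominator factor (h + 4)^3: pole of order 3 at -4, modulus 4.
Branch term (17)*log(1 - h/(-3/2)): its argument vanishes at h = -3/2, a logarithmic branch point, modulus 3/2.
The radius of convergence is the smallest modulus among the singular points: 3/2.

The radius of convergence is 3/2.


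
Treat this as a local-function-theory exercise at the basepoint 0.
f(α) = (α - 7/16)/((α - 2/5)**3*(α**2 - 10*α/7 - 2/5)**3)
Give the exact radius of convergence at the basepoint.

Denominator factor (α**2 - 10*α/7 - 2/5)^3: discriminant 892/245, real irrational roots 5/7 + (1/35)*sqrt(1115) and 5/7 - (1/35)*sqrt(1115); poles of order 3, moduli 5/7 + (1/35)*sqrt(1115) and -5/7 + (1/35)*sqrt(1115).
Denominator factor (α - 2/5)^3: pole of order 3 at 2/5, modulus 2/5.
The radius of convergence is the smallest modulus among the singular points: -5/7 + (1/35)*sqrt(1115).

The radius of convergence is -5/7 + (1/35)*sqrt(1115).


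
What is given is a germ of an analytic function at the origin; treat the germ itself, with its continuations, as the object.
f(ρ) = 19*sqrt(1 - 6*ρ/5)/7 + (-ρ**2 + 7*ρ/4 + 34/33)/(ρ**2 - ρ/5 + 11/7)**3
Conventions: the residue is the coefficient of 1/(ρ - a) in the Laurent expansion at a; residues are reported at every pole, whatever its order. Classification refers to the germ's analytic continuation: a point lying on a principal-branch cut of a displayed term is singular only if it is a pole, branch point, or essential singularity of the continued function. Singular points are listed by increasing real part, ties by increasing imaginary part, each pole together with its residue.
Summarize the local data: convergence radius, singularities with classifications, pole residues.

Radius of convergence at 0: 5/6.
At (1/10) - ((1/70)*sqrt(7651))*i: a pole of order 3; residue ((27279875/57453059708)*sqrt(7651))*i.
At (1/10) + ((1/70)*sqrt(7651))*i: a pole of order 3; residue -((27279875/57453059708)*sqrt(7651))*i.
At 5/6: an algebraic (square-root) branch point.


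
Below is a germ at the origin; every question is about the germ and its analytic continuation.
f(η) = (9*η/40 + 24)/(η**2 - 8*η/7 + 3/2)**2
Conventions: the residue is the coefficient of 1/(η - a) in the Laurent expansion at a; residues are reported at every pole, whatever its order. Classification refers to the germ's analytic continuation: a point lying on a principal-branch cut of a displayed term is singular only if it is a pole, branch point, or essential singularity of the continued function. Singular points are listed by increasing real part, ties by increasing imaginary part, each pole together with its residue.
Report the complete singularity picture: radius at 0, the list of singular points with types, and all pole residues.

Radius of convergence at 0: (1/2)*sqrt(6).
At (4/7) - ((1/14)*sqrt(230))*i: a pole of order 2; residue ((82761/264500)*sqrt(230))*i.
At (4/7) + ((1/14)*sqrt(230))*i: a pole of order 2; residue -((82761/264500)*sqrt(230))*i.

Denominator factor (η**2 - 8*η/7 + 3/2)^2: discriminant -230/49, complex-conjugate roots (4/7) + ((1/14)*sqrt(230))*i and (4/7) - ((1/14)*sqrt(230))*i; poles of order 2, moduli (1/2)*sqrt(6) and (1/2)*sqrt(6).
The radius of convergence is the smallest modulus among the singular points: (1/2)*sqrt(6).
The factor η**2 - 8*η/7 + 3/2 splits as (η - a)(η - a') with a = (4/7) - ((1/14)*sqrt(230))*i, a' = (4/7) + ((1/14)*sqrt(230))*i. At the order-2 pole a set g(η) = (η - a)^2*f(η) = [9*η/40 + 24] / (η - a')^2.
Order-2 pole: residue = g'(a); g'((4/7) - ((1/14)*sqrt(230))*i) = ((82761/264500)*sqrt(230))*i, so the residue is ((82761/264500)*sqrt(230))*i.
The factor η**2 - 8*η/7 + 3/2 splits as (η - a)(η - a') with a = (4/7) + ((1/14)*sqrt(230))*i, a' = (4/7) - ((1/14)*sqrt(230))*i. At the order-2 pole a set g(η) = (η - a)^2*f(η) = [9*η/40 + 24] / (η - a')^2.
Order-2 pole: residue = g'(a); g'((4/7) + ((1/14)*sqrt(230))*i) = -((82761/264500)*sqrt(230))*i, so the residue is -((82761/264500)*sqrt(230))*i.
List the singular points by increasing real part (a conjugate pair: the negative imaginary part first).


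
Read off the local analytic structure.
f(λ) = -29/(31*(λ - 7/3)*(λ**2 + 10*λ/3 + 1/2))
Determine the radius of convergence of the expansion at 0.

The radius of convergence is 5/3 - (1/6)*sqrt(82).

Denominator factor (λ - 7/3): pole of order 1 at 7/3, modulus 7/3.
Denominator factor (λ**2 + 10*λ/3 + 1/2): discriminant 82/9, real irrational roots -5/3 + (1/6)*sqrt(82) and -5/3 - (1/6)*sqrt(82); poles of order 1, moduli 5/3 - (1/6)*sqrt(82) and 5/3 + (1/6)*sqrt(82).
The radius of convergence is the smallest modulus among the singular points: 5/3 - (1/6)*sqrt(82).


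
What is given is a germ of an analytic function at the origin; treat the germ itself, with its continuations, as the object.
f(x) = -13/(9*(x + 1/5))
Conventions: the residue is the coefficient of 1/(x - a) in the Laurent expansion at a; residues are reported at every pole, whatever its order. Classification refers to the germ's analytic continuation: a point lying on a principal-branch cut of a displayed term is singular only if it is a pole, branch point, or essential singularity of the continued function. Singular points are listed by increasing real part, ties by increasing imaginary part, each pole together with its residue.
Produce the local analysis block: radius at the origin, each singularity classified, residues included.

Radius of convergence at 0: 1/5.
At -1/5: a pole of order 1; residue -13/9.

Denominator factor (x + 1/5): pole of order 1 at -1/5, modulus 1/5.
The radius of convergence is the smallest modulus among the singular points: 1/5.
At the order-1 pole -1/5 set g(x) = (x - (-1/5))*f(x) = -13/9.
Simple pole: residue = g(a) at a = -1/5, which is -13/9.


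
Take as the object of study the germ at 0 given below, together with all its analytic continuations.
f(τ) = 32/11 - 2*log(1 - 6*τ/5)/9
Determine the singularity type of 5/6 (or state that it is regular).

The point is a logarithmic branch point.

The term (-2/9)*log(1 - τ/(5/6)) has argument 1 - 5/6/(5/6) = 0 at 5/6: a logarithmic (infinitely-sheeted) branch point; the remaining terms are analytic or single-valued there.


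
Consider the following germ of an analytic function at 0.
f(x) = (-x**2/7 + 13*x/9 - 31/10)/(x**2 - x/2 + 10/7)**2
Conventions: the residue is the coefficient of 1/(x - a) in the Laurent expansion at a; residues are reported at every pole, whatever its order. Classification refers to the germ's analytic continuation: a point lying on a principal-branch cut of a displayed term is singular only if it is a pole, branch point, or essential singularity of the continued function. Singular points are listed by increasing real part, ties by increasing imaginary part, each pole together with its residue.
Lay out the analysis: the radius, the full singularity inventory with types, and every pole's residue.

Radius of convergence at 0: (1/7)*sqrt(70).
At (1/4) - ((3/28)*sqrt(119))*i: a pole of order 2; residue -((103828/2457945)*sqrt(119))*i.
At (1/4) + ((3/28)*sqrt(119))*i: a pole of order 2; residue ((103828/2457945)*sqrt(119))*i.

Denominator factor (x**2 - x/2 + 10/7)^2: discriminant -153/28, complex-conjugate roots (1/4) + ((3/28)*sqrt(119))*i and (1/4) - ((3/28)*sqrt(119))*i; poles of order 2, moduli (1/7)*sqrt(70) and (1/7)*sqrt(70).
The radius of convergence is the smallest modulus among the singular points: (1/7)*sqrt(70).
The factor x**2 - x/2 + 10/7 splits as (x - a)(x - a') with a = (1/4) - ((3/28)*sqrt(119))*i, a' = (1/4) + ((3/28)*sqrt(119))*i. At the order-2 pole a set g(x) = (x - a)^2*f(x) = [-x**2/7 + 13*x/9 - 31/10] / (x - a')^2.
Order-2 pole: residue = g'(a); g'((1/4) - ((3/28)*sqrt(119))*i) = -((103828/2457945)*sqrt(119))*i, so the residue is -((103828/2457945)*sqrt(119))*i.
The factor x**2 - x/2 + 10/7 splits as (x - a)(x - a') with a = (1/4) + ((3/28)*sqrt(119))*i, a' = (1/4) - ((3/28)*sqrt(119))*i. At the order-2 pole a set g(x) = (x - a)^2*f(x) = [-x**2/7 + 13*x/9 - 31/10] / (x - a')^2.
Order-2 pole: residue = g'(a); g'((1/4) + ((3/28)*sqrt(119))*i) = ((103828/2457945)*sqrt(119))*i, so the residue is ((103828/2457945)*sqrt(119))*i.
List the singular points by increasing real part (a conjugate pair: the negative imaginary part first).


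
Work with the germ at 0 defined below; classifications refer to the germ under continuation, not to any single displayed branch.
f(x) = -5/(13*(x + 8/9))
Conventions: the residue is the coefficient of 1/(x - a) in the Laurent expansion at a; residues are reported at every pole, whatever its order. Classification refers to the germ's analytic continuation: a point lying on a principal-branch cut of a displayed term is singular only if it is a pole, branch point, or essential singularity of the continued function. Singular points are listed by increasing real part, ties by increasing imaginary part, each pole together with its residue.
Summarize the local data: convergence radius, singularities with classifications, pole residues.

Radius of convergence at 0: 8/9.
At -8/9: a pole of order 1; residue -5/13.

Denominator factor (x + 8/9): pole of order 1 at -8/9, modulus 8/9.
The radius of convergence is the smallest modulus among the singular points: 8/9.
At the order-1 pole -8/9 set g(x) = (x - (-8/9))*f(x) = -5/13.
Simple pole: residue = g(a) at a = -8/9, which is -5/13.


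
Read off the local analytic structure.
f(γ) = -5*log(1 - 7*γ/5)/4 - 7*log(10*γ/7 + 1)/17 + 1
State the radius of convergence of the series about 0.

Branch term (-5/4)*log(1 - γ/(5/7)): its argument vanishes at γ = 5/7, a logarithmic branch point, modulus 5/7.
Branch term (-7/17)*log(1 - γ/(-7/10)): its argument vanishes at γ = -7/10, a logarithmic branch point, modulus 7/10.
The radius of convergence is the smallest modulus among the singular points: 7/10.

The radius of convergence is 7/10.


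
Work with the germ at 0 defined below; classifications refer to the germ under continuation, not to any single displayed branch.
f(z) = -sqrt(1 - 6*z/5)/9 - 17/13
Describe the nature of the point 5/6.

The term (-1/9)*sqrt(1 - z/(5/6)) has argument 1 - 5/6/(5/6) = 0 at 5/6: a square-root (algebraic, two-sheeted) branch point; the remaining terms are analytic or single-valued there.

The point is an algebraic (square-root) branch point.


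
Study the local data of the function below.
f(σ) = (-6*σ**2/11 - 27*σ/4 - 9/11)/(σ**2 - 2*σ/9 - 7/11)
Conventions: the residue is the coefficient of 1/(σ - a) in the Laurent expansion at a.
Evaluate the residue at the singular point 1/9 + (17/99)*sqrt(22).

The residue is -907/264 - (25205/98736)*sqrt(22).

The factor σ**2 - 2*σ/9 - 7/11 splits as (σ - a)(σ - a') with a = 1/9 + (17/99)*sqrt(22), a' = 1/9 - (17/99)*sqrt(22). At the order-1 pole a set g(σ) = (σ - a)*f(σ) = [-6*σ**2/11 - 27*σ/4 - 9/11] / (σ - a').
Simple pole: residue = g(a) at a = 1/9 + (17/99)*sqrt(22), which is -907/264 - (25205/98736)*sqrt(22).


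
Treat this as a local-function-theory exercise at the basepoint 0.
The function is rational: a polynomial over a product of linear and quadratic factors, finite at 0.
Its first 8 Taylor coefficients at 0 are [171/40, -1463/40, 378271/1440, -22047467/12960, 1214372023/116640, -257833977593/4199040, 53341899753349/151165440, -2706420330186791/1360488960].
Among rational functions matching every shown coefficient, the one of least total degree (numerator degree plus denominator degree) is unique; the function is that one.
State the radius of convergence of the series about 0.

No rational of total degree below 5 reproduces all 8 coefficients; solving the [0/5] Pade equations on them gives f(w) = -19/(10*(w - 9/4)*(w**2 - 2*w - 4/9)**2), whose expansion matches every shown term.
Denominator factor (w - 9/4): pole of order 1 at 9/4, modulus 9/4.
Denominator factor (w**2 - 2*w - 4/9)^2: discriminant 52/9, real irrational roots 1 + (1/3)*sqrt(13) and 1 - (1/3)*sqrt(13); poles of order 2, moduli 1 + (1/3)*sqrt(13) and -1 + (1/3)*sqrt(13).
The radius of convergence is the smallest modulus among the singular points: -1 + (1/3)*sqrt(13).

The radius of convergence is -1 + (1/3)*sqrt(13).
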